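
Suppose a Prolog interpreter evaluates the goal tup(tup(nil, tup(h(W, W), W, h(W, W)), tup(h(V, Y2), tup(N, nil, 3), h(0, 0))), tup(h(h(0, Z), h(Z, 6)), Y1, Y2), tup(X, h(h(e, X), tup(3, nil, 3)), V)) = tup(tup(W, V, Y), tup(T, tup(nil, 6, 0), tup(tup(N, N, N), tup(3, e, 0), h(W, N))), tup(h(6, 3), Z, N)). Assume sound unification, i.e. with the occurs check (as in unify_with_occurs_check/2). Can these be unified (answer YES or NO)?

YES

Decompose tup/3: tup(nil, tup(h(W, W), W, h(W, W)), tup(h(V, Y2), tup(N, nil, 3), h(0, 0))) = tup(W, V, Y),  tup(h(h(0, Z), h(Z, 6)), Y1, Y2) = tup(T, tup(nil, 6, 0), tup(tup(N, N, N), tup(3, e, 0), h(W, N))),  tup(X, h(h(e, X), tup(3, nil, 3)), V) = tup(h(6, 3), Z, N).
Decompose tup/3: nil = W,  tup(h(W, W), W, h(W, W)) = V,  tup(h(V, Y2), tup(N, nil, 3), h(0, 0)) = Y.
Bind W := nil; substituting into the 2 remaining equations that mention W gives: tup(h(nil, nil), nil, h(nil, nil)) = V,  tup(h(h(0, Z), h(Z, 6)), Y1, Y2) = tup(T, tup(nil, 6, 0), tup(tup(N, N, N), tup(3, e, 0), h(nil, N))).
Bind V := tup(h(nil, nil), nil, h(nil, nil)); substituting into the 2 remaining equations that mention V gives: tup(h(tup(h(nil, nil), nil, h(nil, nil)), Y2), tup(N, nil, 3), h(0, 0)) = Y,  tup(X, h(h(e, X), tup(3, nil, 3)), tup(h(nil, nil), nil, h(nil, nil))) = tup(h(6, 3), Z, N).
Bind Y := tup(h(tup(h(nil, nil), nil, h(nil, nil)), Y2), tup(N, nil, 3), h(0, 0)); no other remaining equation mentions Y.
Decompose tup/3: h(h(0, Z), h(Z, 6)) = T,  Y1 = tup(nil, 6, 0),  Y2 = tup(tup(N, N, N), tup(3, e, 0), h(nil, N)).
Bind T := h(h(0, Z), h(Z, 6)); no other remaining equation mentions T.
Bind Y1 := tup(nil, 6, 0); no other remaining equation mentions Y1.
Bind Y2 := tup(tup(N, N, N), tup(3, e, 0), h(nil, N)); no other remaining equation mentions Y2. Substituting into the earlier binding gives Y := tup(h(tup(h(nil, nil), nil, h(nil, nil)), tup(tup(N, N, N), tup(3, e, 0), h(nil, N))), tup(N, nil, 3), h(0, 0)).
Decompose tup/3: X = h(6, 3),  h(h(e, X), tup(3, nil, 3)) = Z,  tup(h(nil, nil), nil, h(nil, nil)) = N.
Bind X := h(6, 3); substituting into the one remaining equation that mentions X gives: h(h(e, h(6, 3)), tup(3, nil, 3)) = Z.
Bind Z := h(h(e, h(6, 3)), tup(3, nil, 3)); no other remaining equation mentions Z. Substituting into the earlier binding gives T := h(h(0, h(h(e, h(6, 3)), tup(3, nil, 3))), h(h(h(e, h(6, 3)), tup(3, nil, 3)), 6)).
Bind N := tup(h(nil, nil), nil, h(nil, nil)). Substituting into the earlier bindings gives Y := tup(h(tup(h(nil, nil), nil, h(nil, nil)), tup(tup(tup(h(nil, nil), nil, h(nil, nil)), tup(h(nil, nil), nil, h(nil, nil)), tup(h(nil, nil), nil, h(nil, nil))), tup(3, e, 0), h(nil, tup(h(nil, nil), nil, h(nil, nil))))), tup(tup(h(nil, nil), nil, h(nil, nil)), nil, 3), h(0, 0)), Y2 := tup(tup(tup(h(nil, nil), nil, h(nil, nil)), tup(h(nil, nil), nil, h(nil, nil)), tup(h(nil, nil), nil, h(nil, nil))), tup(3, e, 0), h(nil, tup(h(nil, nil), nil, h(nil, nil)))).
No equations remain and no clash or occurs-check failure arose, so a unifier exists.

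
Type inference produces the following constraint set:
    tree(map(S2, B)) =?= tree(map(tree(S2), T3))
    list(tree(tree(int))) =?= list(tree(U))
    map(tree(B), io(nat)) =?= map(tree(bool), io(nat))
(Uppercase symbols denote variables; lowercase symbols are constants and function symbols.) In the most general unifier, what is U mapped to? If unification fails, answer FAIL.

Decompose tree/1: map(S2, B) =?= map(tree(S2), T3).
Decompose map/2: S2 =?= tree(S2),  B =?= T3.
Occurs check fails: S2 occurs in tree(S2); the equation S2 =?= tree(S2) has no finite solution.

FAIL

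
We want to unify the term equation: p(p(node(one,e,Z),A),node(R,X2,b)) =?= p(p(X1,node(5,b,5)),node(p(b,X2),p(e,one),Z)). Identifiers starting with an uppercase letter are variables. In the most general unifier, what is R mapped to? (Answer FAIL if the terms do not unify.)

p(b,p(e,one))

Decompose p/2: p(node(one,e,Z),A) =?= p(X1,node(5,b,5)),  node(R,X2,b) =?= node(p(b,X2),p(e,one),Z).
Decompose p/2: node(one,e,Z) =?= X1,  A =?= node(5,b,5).
Bind X1 := node(one,e,Z); no other remaining equation mentions X1.
Bind A := node(5,b,5); no other remaining equation mentions A.
Decompose node/3: R =?= p(b,X2),  X2 =?= p(e,one),  b =?= Z.
Bind R := p(b,X2); no other remaining equation mentions R.
Bind X2 := p(e,one); no other remaining equation mentions X2. Substituting into the earlier binding gives R := p(b,p(e,one)).
Bind Z := b. Substituting into the earlier binding gives X1 := node(one,e,b).
MGU = { X1 -> node(one,e,b), A -> node(5,b,5), R -> p(b,p(e,one)), X2 -> p(e,one), Z -> b }, so R -> p(b,p(e,one)).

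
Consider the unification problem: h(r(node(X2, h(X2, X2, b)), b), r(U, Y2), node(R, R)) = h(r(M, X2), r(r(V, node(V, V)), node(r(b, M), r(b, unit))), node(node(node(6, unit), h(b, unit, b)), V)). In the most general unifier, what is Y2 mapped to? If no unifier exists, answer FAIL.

node(r(b, node(b, h(b, b, b))), r(b, unit))

Decompose h/3: r(node(X2, h(X2, X2, b)), b) = r(M, X2),  r(U, Y2) = r(r(V, node(V, V)), node(r(b, M), r(b, unit))),  node(R, R) = node(node(node(6, unit), h(b, unit, b)), V).
Decompose r/2: node(X2, h(X2, X2, b)) = M,  b = X2.
Bind M := node(X2, h(X2, X2, b)); substituting into the one remaining equation that mentions M gives: r(U, Y2) = r(r(V, node(V, V)), node(r(b, node(X2, h(X2, X2, b))), r(b, unit))).
Bind X2 := b; substituting into the one remaining equation that mentions X2 gives: r(U, Y2) = r(r(V, node(V, V)), node(r(b, node(b, h(b, b, b))), r(b, unit))). Substituting into the earlier binding gives M := node(b, h(b, b, b)).
Decompose r/2: U = r(V, node(V, V)),  Y2 = node(r(b, node(b, h(b, b, b))), r(b, unit)).
Bind U := r(V, node(V, V)); no other remaining equation mentions U.
Bind Y2 := node(r(b, node(b, h(b, b, b))), r(b, unit)); no other remaining equation mentions Y2.
Decompose node/2: R = node(node(6, unit), h(b, unit, b)),  R = V.
Bind R := node(node(6, unit), h(b, unit, b)); substituting into the remaining equation gives: node(node(6, unit), h(b, unit, b)) = V.
Bind V := node(node(6, unit), h(b, unit, b)). Substituting into the earlier binding gives U := r(node(node(6, unit), h(b, unit, b)), node(node(node(6, unit), h(b, unit, b)), node(node(6, unit), h(b, unit, b)))).
MGU = { M -> node(b, h(b, b, b)), X2 -> b, U -> r(node(node(6, unit), h(b, unit, b)), node(node(node(6, unit), h(b, unit, b)), node(node(6, unit), h(b, unit, b)))), Y2 -> node(r(b, node(b, h(b, b, b))), r(b, unit)), R -> node(node(6, unit), h(b, unit, b)), V -> node(node(6, unit), h(b, unit, b)) }, so Y2 -> node(r(b, node(b, h(b, b, b))), r(b, unit)).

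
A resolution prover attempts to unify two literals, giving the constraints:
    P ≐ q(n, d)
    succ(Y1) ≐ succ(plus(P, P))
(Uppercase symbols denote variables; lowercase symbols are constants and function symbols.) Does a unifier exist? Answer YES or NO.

Bind P := q(n, d); substituting into the remaining equation gives: succ(Y1) ≐ succ(plus(q(n, d), q(n, d))).
Decompose succ/1: Y1 ≐ plus(q(n, d), q(n, d)).
Bind Y1 := plus(q(n, d), q(n, d)).
No equations remain and no clash or occurs-check failure arose, so a unifier exists.

YES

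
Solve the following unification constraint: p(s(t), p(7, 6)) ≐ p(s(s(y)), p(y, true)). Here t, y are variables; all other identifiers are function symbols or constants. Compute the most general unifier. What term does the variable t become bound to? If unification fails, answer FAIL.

Decompose p/2: s(t) ≐ s(s(y)),  p(7, 6) ≐ p(y, true).
Decompose s/1: t ≐ s(y).
Bind t := s(y); no other remaining equation mentions t.
Decompose p/2: 7 ≐ y,  6 ≐ true.
Bind y := 7; no other remaining equation mentions y. Substituting into the earlier binding gives t := s(7).
Clash: constants 6 and true differ; no unifier exists.

FAIL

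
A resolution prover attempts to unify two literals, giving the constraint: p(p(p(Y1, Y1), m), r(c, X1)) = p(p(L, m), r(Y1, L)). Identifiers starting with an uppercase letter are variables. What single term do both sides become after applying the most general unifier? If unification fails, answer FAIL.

p(p(p(c, c), m), r(c, p(c, c)))

Decompose p/2: p(p(Y1, Y1), m) = p(L, m),  r(c, X1) = r(Y1, L).
Decompose p/2: p(Y1, Y1) = L,  m = m.
Bind L := p(Y1, Y1); substituting into the one remaining equation that mentions L gives: r(c, X1) = r(Y1, p(Y1, Y1)).
Delete trivial equation m = m.
Decompose r/2: c = Y1,  X1 = p(Y1, Y1).
Bind Y1 := c; substituting into the remaining equation gives: X1 = p(c, c). Substituting into the earlier binding gives L := p(c, c).
Bind X1 := p(c, c).
Applying the MGU to either side gives p(p(p(c, c), m), r(c, p(c, c))).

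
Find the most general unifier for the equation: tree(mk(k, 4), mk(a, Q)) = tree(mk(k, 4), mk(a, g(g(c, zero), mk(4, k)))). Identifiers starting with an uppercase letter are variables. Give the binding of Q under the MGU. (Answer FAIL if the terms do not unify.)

Decompose tree/2: mk(k, 4) = mk(k, 4),  mk(a, Q) = mk(a, g(g(c, zero), mk(4, k))).
Delete trivial equation mk(k, 4) = mk(k, 4).
Decompose mk/2: a = a,  Q = g(g(c, zero), mk(4, k)).
Delete trivial equation a = a.
Bind Q := g(g(c, zero), mk(4, k)).
MGU = { Q ↦ g(g(c, zero), mk(4, k)) }, so Q ↦ g(g(c, zero), mk(4, k)).

g(g(c, zero), mk(4, k))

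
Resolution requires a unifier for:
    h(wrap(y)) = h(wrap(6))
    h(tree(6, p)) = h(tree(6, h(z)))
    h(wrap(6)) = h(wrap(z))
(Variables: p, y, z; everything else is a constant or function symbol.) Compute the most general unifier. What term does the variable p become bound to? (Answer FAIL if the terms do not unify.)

Decompose h/1: wrap(y) = wrap(6).
Decompose wrap/1: y = 6.
Bind y := 6; no other remaining equation mentions y.
Decompose h/1: tree(6, p) = tree(6, h(z)).
Decompose tree/2: 6 = 6,  p = h(z).
Delete trivial equation 6 = 6.
Bind p := h(z); no other remaining equation mentions p.
Decompose h/1: wrap(6) = wrap(z).
Decompose wrap/1: 6 = z.
Bind z := 6. Substituting into the earlier binding gives p := h(6).
MGU = { y -> 6, p -> h(6), z -> 6 }, so p -> h(6).

h(6)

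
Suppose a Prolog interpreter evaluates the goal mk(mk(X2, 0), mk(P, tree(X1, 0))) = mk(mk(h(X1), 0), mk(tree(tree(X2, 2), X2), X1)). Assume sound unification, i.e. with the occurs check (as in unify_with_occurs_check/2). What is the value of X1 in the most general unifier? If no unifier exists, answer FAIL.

FAIL

Decompose mk/2: mk(X2, 0) = mk(h(X1), 0),  mk(P, tree(X1, 0)) = mk(tree(tree(X2, 2), X2), X1).
Decompose mk/2: X2 = h(X1),  0 = 0.
Bind X2 := h(X1); substituting into the one remaining equation that mentions X2 gives: mk(P, tree(X1, 0)) = mk(tree(tree(h(X1), 2), h(X1)), X1).
Delete trivial equation 0 = 0.
Decompose mk/2: P = tree(tree(h(X1), 2), h(X1)),  tree(X1, 0) = X1.
Bind P := tree(tree(h(X1), 2), h(X1)); no other remaining equation mentions P.
Occurs check fails: X1 occurs in tree(X1, 0); the equation X1 = tree(X1, 0) has no finite solution.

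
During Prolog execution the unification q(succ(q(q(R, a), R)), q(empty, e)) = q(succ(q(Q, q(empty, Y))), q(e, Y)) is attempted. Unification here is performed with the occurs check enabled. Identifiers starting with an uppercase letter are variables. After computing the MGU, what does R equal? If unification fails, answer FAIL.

FAIL

Decompose q/2: succ(q(q(R, a), R)) = succ(q(Q, q(empty, Y))),  q(empty, e) = q(e, Y).
Decompose succ/1: q(q(R, a), R) = q(Q, q(empty, Y)).
Decompose q/2: q(R, a) = Q,  R = q(empty, Y).
Bind Q := q(R, a); no other remaining equation mentions Q.
Bind R := q(empty, Y); no other remaining equation mentions R. Substituting into the earlier binding gives Q := q(q(empty, Y), a).
Decompose q/2: empty = e,  e = Y.
Clash: constants empty and e differ; no unifier exists.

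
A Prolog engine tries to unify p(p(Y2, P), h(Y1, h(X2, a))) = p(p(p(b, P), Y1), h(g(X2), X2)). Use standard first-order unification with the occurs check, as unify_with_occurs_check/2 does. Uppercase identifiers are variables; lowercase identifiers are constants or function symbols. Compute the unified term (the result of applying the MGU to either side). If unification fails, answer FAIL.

Decompose p/2: p(Y2, P) = p(p(b, P), Y1),  h(Y1, h(X2, a)) = h(g(X2), X2).
Decompose p/2: Y2 = p(b, P),  P = Y1.
Bind Y2 := p(b, P); no other remaining equation mentions Y2.
Bind P := Y1; no other remaining equation mentions P. Substituting into the earlier binding gives Y2 := p(b, Y1).
Decompose h/2: Y1 = g(X2),  h(X2, a) = X2.
Bind Y1 := g(X2); no other remaining equation mentions Y1. Substituting into the earlier bindings gives Y2 := p(b, g(X2)), P := g(X2).
Occurs check fails: X2 occurs in h(X2, a); the equation X2 = h(X2, a) has no finite solution.

FAIL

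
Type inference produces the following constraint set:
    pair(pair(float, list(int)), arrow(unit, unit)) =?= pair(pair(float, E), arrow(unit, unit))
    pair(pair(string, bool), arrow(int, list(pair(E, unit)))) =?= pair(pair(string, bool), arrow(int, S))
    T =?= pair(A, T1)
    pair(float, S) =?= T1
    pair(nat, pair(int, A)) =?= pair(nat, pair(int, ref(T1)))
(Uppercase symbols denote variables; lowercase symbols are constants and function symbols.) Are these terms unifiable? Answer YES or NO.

YES

Decompose pair/2: pair(float, list(int)) =?= pair(float, E),  arrow(unit, unit) =?= arrow(unit, unit).
Decompose pair/2: float =?= float,  list(int) =?= E.
Delete trivial equation float =?= float.
Bind E := list(int); substituting into the one remaining equation that mentions E gives: pair(pair(string, bool), arrow(int, list(pair(list(int), unit)))) =?= pair(pair(string, bool), arrow(int, S)).
Delete trivial equation arrow(unit, unit) =?= arrow(unit, unit).
Decompose pair/2: pair(string, bool) =?= pair(string, bool),  arrow(int, list(pair(list(int), unit))) =?= arrow(int, S).
Delete trivial equation pair(string, bool) =?= pair(string, bool).
Decompose arrow/2: int =?= int,  list(pair(list(int), unit)) =?= S.
Delete trivial equation int =?= int.
Bind S := list(pair(list(int), unit)); substituting into the one remaining equation that mentions S gives: pair(float, list(pair(list(int), unit))) =?= T1.
Bind T := pair(A, T1); no other remaining equation mentions T.
Bind T1 := pair(float, list(pair(list(int), unit))); substituting into the remaining equation gives: pair(nat, pair(int, A)) =?= pair(nat, pair(int, ref(pair(float, list(pair(list(int), unit)))))). Substituting into the earlier binding gives T := pair(A, pair(float, list(pair(list(int), unit)))).
Decompose pair/2: nat =?= nat,  pair(int, A) =?= pair(int, ref(pair(float, list(pair(list(int), unit))))).
Delete trivial equation nat =?= nat.
Decompose pair/2: int =?= int,  A =?= ref(pair(float, list(pair(list(int), unit)))).
Delete trivial equation int =?= int.
Bind A := ref(pair(float, list(pair(list(int), unit)))). Substituting into the earlier binding gives T := pair(ref(pair(float, list(pair(list(int), unit)))), pair(float, list(pair(list(int), unit)))).
No equations remain and no clash or occurs-check failure arose, so a unifier exists.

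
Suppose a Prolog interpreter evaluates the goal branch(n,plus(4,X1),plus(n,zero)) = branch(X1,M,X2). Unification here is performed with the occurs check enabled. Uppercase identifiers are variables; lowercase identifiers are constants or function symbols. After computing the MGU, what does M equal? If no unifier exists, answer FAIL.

plus(4,n)

Decompose branch/3: n = X1,  plus(4,X1) = M,  plus(n,zero) = X2.
Bind X1 := n; substituting into the one remaining equation that mentions X1 gives: plus(4,n) = M.
Bind M := plus(4,n); no other remaining equation mentions M.
Bind X2 := plus(n,zero).
MGU = { X1 = n, M = plus(4,n), X2 = plus(n,zero) }, so M = plus(4,n).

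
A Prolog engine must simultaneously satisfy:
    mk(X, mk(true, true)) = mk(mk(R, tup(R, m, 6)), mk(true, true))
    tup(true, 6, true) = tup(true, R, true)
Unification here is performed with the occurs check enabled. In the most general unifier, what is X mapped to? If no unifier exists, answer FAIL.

mk(6, tup(6, m, 6))

Decompose mk/2: X = mk(R, tup(R, m, 6)),  mk(true, true) = mk(true, true).
Bind X := mk(R, tup(R, m, 6)); no other remaining equation mentions X.
Delete trivial equation mk(true, true) = mk(true, true).
Decompose tup/3: true = true,  6 = R,  true = true.
Delete trivial equation true = true.
Bind R := 6; no other remaining equation mentions R. Substituting into the earlier binding gives X := mk(6, tup(6, m, 6)).
Delete trivial equation true = true.
MGU = { X -> mk(6, tup(6, m, 6)), R -> 6 }, so X -> mk(6, tup(6, m, 6)).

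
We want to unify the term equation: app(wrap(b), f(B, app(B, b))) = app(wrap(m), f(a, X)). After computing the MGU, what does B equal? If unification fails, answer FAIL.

FAIL

Decompose app/2: wrap(b) = wrap(m),  f(B, app(B, b)) = f(a, X).
Decompose wrap/1: b = m.
Clash: constants b and m differ; no unifier exists.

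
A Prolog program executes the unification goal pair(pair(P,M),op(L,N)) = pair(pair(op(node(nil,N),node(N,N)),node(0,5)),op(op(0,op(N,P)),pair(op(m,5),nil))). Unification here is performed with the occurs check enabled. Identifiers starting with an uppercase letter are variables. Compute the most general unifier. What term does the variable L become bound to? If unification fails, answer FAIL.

op(0,op(pair(op(m,5),nil),op(node(nil,pair(op(m,5),nil)),node(pair(op(m,5),nil),pair(op(m,5),nil)))))

Decompose pair/2: pair(P,M) = pair(op(node(nil,N),node(N,N)),node(0,5)),  op(L,N) = op(op(0,op(N,P)),pair(op(m,5),nil)).
Decompose pair/2: P = op(node(nil,N),node(N,N)),  M = node(0,5).
Bind P := op(node(nil,N),node(N,N)); substituting into the one remaining equation that mentions P gives: op(L,N) = op(op(0,op(N,op(node(nil,N),node(N,N)))),pair(op(m,5),nil)).
Bind M := node(0,5); no other remaining equation mentions M.
Decompose op/2: L = op(0,op(N,op(node(nil,N),node(N,N)))),  N = pair(op(m,5),nil).
Bind L := op(0,op(N,op(node(nil,N),node(N,N)))); no other remaining equation mentions L.
Bind N := pair(op(m,5),nil). Substituting into the earlier bindings gives P := op(node(nil,pair(op(m,5),nil)),node(pair(op(m,5),nil),pair(op(m,5),nil))), L := op(0,op(pair(op(m,5),nil),op(node(nil,pair(op(m,5),nil)),node(pair(op(m,5),nil),pair(op(m,5),nil))))).
MGU = { P = op(node(nil,pair(op(m,5),nil)),node(pair(op(m,5),nil),pair(op(m,5),nil))), M = node(0,5), L = op(0,op(pair(op(m,5),nil),op(node(nil,pair(op(m,5),nil)),node(pair(op(m,5),nil),pair(op(m,5),nil))))), N = pair(op(m,5),nil) }, so L = op(0,op(pair(op(m,5),nil),op(node(nil,pair(op(m,5),nil)),node(pair(op(m,5),nil),pair(op(m,5),nil))))).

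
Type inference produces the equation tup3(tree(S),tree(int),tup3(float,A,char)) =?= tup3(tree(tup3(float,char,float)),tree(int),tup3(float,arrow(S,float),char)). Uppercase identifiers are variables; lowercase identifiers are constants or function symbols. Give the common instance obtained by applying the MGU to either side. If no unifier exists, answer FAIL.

tup3(tree(tup3(float,char,float)),tree(int),tup3(float,arrow(tup3(float,char,float),float),char))

Decompose tup3/3: tree(S) =?= tree(tup3(float,char,float)),  tree(int) =?= tree(int),  tup3(float,A,char) =?= tup3(float,arrow(S,float),char).
Decompose tree/1: S =?= tup3(float,char,float).
Bind S := tup3(float,char,float); substituting into the one remaining equation that mentions S gives: tup3(float,A,char) =?= tup3(float,arrow(tup3(float,char,float),float),char).
Delete trivial equation tree(int) =?= tree(int).
Decompose tup3/3: float =?= float,  A =?= arrow(tup3(float,char,float),float),  char =?= char.
Delete trivial equation float =?= float.
Bind A := arrow(tup3(float,char,float),float); no other remaining equation mentions A.
Delete trivial equation char =?= char.
Applying the MGU to either side gives tup3(tree(tup3(float,char,float)),tree(int),tup3(float,arrow(tup3(float,char,float),float),char)).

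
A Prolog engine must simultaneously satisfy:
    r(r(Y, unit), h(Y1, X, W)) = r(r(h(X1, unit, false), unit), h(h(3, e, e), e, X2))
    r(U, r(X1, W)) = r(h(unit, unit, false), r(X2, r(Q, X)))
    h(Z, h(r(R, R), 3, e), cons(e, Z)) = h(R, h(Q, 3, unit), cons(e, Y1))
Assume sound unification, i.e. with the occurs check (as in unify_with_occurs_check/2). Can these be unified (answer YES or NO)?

Decompose r/2: r(Y, unit) = r(h(X1, unit, false), unit),  h(Y1, X, W) = h(h(3, e, e), e, X2).
Decompose r/2: Y = h(X1, unit, false),  unit = unit.
Bind Y := h(X1, unit, false); no other remaining equation mentions Y.
Delete trivial equation unit = unit.
Decompose h/3: Y1 = h(3, e, e),  X = e,  W = X2.
Bind Y1 := h(3, e, e); substituting into the one remaining equation that mentions Y1 gives: h(Z, h(r(R, R), 3, e), cons(e, Z)) = h(R, h(Q, 3, unit), cons(e, h(3, e, e))).
Bind X := e; substituting into the one remaining equation that mentions X gives: r(U, r(X1, W)) = r(h(unit, unit, false), r(X2, r(Q, e))).
Bind W := X2; substituting into the one remaining equation that mentions W gives: r(U, r(X1, X2)) = r(h(unit, unit, false), r(X2, r(Q, e))).
Decompose r/2: U = h(unit, unit, false),  r(X1, X2) = r(X2, r(Q, e)).
Bind U := h(unit, unit, false); no other remaining equation mentions U.
Decompose r/2: X1 = X2,  X2 = r(Q, e).
Bind X1 := X2; no other remaining equation mentions X1. Substituting into the earlier binding gives Y := h(X2, unit, false).
Bind X2 := r(Q, e); no other remaining equation mentions X2. Substituting into the earlier bindings gives Y := h(r(Q, e), unit, false), W := r(Q, e), X1 := r(Q, e).
Decompose h/3: Z = R,  h(r(R, R), 3, e) = h(Q, 3, unit),  cons(e, Z) = cons(e, h(3, e, e)).
Bind Z := R; substituting into the one remaining equation that mentions Z gives: cons(e, R) = cons(e, h(3, e, e)).
Decompose h/3: r(R, R) = Q,  3 = 3,  e = unit.
Bind Q := r(R, R); no other remaining equation mentions Q. Substituting into the earlier bindings gives Y := h(r(r(R, R), e), unit, false), W := r(r(R, R), e), X1 := r(r(R, R), e), X2 := r(r(R, R), e).
Delete trivial equation 3 = 3.
Clash: constants e and unit differ; no unifier exists.

NO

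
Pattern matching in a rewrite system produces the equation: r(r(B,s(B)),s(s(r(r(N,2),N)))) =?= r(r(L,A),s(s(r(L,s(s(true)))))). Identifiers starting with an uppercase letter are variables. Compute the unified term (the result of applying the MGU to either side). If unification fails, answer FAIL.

Decompose r/2: r(B,s(B)) =?= r(L,A),  s(s(r(r(N,2),N))) =?= s(s(r(L,s(s(true))))).
Decompose r/2: B =?= L,  s(B) =?= A.
Bind B := L; substituting into the one remaining equation that mentions B gives: s(L) =?= A.
Bind A := s(L); no other remaining equation mentions A.
Decompose s/1: s(r(r(N,2),N)) =?= s(r(L,s(s(true)))).
Decompose s/1: r(r(N,2),N) =?= r(L,s(s(true))).
Decompose r/2: r(N,2) =?= L,  N =?= s(s(true)).
Bind L := r(N,2); no other remaining equation mentions L. Substituting into the earlier bindings gives B := r(N,2), A := s(r(N,2)).
Bind N := s(s(true)). Substituting into the earlier bindings gives B := r(s(s(true)),2), A := s(r(s(s(true)),2)), L := r(s(s(true)),2).
Applying the MGU to either side gives r(r(r(s(s(true)),2),s(r(s(s(true)),2))),s(s(r(r(s(s(true)),2),s(s(true)))))).

r(r(r(s(s(true)),2),s(r(s(s(true)),2))),s(s(r(r(s(s(true)),2),s(s(true))))))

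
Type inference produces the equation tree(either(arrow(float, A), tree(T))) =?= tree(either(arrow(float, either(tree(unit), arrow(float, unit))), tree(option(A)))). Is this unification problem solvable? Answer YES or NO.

Decompose tree/1: either(arrow(float, A), tree(T)) =?= either(arrow(float, either(tree(unit), arrow(float, unit))), tree(option(A))).
Decompose either/2: arrow(float, A) =?= arrow(float, either(tree(unit), arrow(float, unit))),  tree(T) =?= tree(option(A)).
Decompose arrow/2: float =?= float,  A =?= either(tree(unit), arrow(float, unit)).
Delete trivial equation float =?= float.
Bind A := either(tree(unit), arrow(float, unit)); substituting into the remaining equation gives: tree(T) =?= tree(option(either(tree(unit), arrow(float, unit)))).
Decompose tree/1: T =?= option(either(tree(unit), arrow(float, unit))).
Bind T := option(either(tree(unit), arrow(float, unit))).
No equations remain and no clash or occurs-check failure arose, so a unifier exists.

YES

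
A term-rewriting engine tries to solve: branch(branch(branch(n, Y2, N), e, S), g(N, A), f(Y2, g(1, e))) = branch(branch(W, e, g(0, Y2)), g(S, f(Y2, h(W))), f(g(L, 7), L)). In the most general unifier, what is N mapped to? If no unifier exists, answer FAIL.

g(0, g(g(1, e), 7))

Decompose branch/3: branch(branch(n, Y2, N), e, S) = branch(W, e, g(0, Y2)),  g(N, A) = g(S, f(Y2, h(W))),  f(Y2, g(1, e)) = f(g(L, 7), L).
Decompose branch/3: branch(n, Y2, N) = W,  e = e,  S = g(0, Y2).
Bind W := branch(n, Y2, N); substituting into the one remaining equation that mentions W gives: g(N, A) = g(S, f(Y2, h(branch(n, Y2, N)))).
Delete trivial equation e = e.
Bind S := g(0, Y2); substituting into the one remaining equation that mentions S gives: g(N, A) = g(g(0, Y2), f(Y2, h(branch(n, Y2, N)))).
Decompose g/2: N = g(0, Y2),  A = f(Y2, h(branch(n, Y2, N))).
Bind N := g(0, Y2); substituting into the one remaining equation that mentions N gives: A = f(Y2, h(branch(n, Y2, g(0, Y2)))). Substituting into the earlier binding gives W := branch(n, Y2, g(0, Y2)).
Bind A := f(Y2, h(branch(n, Y2, g(0, Y2)))); no other remaining equation mentions A.
Decompose f/2: Y2 = g(L, 7),  g(1, e) = L.
Bind Y2 := g(L, 7); no other remaining equation mentions Y2. Substituting into the earlier bindings gives W := branch(n, g(L, 7), g(0, g(L, 7))), S := g(0, g(L, 7)), N := g(0, g(L, 7)), A := f(g(L, 7), h(branch(n, g(L, 7), g(0, g(L, 7))))).
Bind L := g(1, e). Substituting into the earlier bindings gives W := branch(n, g(g(1, e), 7), g(0, g(g(1, e), 7))), S := g(0, g(g(1, e), 7)), N := g(0, g(g(1, e), 7)), A := f(g(g(1, e), 7), h(branch(n, g(g(1, e), 7), g(0, g(g(1, e), 7))))), Y2 := g(g(1, e), 7).
MGU = { W -> branch(n, g(g(1, e), 7), g(0, g(g(1, e), 7))), S -> g(0, g(g(1, e), 7)), N -> g(0, g(g(1, e), 7)), A -> f(g(g(1, e), 7), h(branch(n, g(g(1, e), 7), g(0, g(g(1, e), 7))))), Y2 -> g(g(1, e), 7), L -> g(1, e) }, so N -> g(0, g(g(1, e), 7)).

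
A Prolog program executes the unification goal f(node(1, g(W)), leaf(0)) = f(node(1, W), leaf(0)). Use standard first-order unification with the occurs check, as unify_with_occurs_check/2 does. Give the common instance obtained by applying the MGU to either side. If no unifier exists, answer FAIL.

FAIL

Decompose f/2: node(1, g(W)) = node(1, W),  leaf(0) = leaf(0).
Decompose node/2: 1 = 1,  g(W) = W.
Delete trivial equation 1 = 1.
Occurs check fails: W occurs in g(W); the equation W = g(W) has no finite solution.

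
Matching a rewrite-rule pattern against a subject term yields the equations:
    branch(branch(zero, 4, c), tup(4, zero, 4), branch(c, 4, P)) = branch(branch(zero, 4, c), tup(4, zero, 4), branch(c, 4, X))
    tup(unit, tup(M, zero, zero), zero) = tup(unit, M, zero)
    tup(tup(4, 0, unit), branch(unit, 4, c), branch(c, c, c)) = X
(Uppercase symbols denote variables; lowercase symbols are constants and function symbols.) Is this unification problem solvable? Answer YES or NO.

NO

Decompose branch/3: branch(zero, 4, c) = branch(zero, 4, c),  tup(4, zero, 4) = tup(4, zero, 4),  branch(c, 4, P) = branch(c, 4, X).
Delete trivial equation branch(zero, 4, c) = branch(zero, 4, c).
Delete trivial equation tup(4, zero, 4) = tup(4, zero, 4).
Decompose branch/3: c = c,  4 = 4,  P = X.
Delete trivial equation c = c.
Delete trivial equation 4 = 4.
Bind P := X; no other remaining equation mentions P.
Decompose tup/3: unit = unit,  tup(M, zero, zero) = M,  zero = zero.
Delete trivial equation unit = unit.
Occurs check fails: M occurs in tup(M, zero, zero); the equation M = tup(M, zero, zero) has no finite solution.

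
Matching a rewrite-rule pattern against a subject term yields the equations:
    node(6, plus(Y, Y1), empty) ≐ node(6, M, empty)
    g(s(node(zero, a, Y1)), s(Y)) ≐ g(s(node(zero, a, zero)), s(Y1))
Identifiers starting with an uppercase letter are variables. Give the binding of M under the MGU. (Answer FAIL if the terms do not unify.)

plus(zero, zero)

Decompose node/3: 6 ≐ 6,  plus(Y, Y1) ≐ M,  empty ≐ empty.
Delete trivial equation 6 ≐ 6.
Bind M := plus(Y, Y1); no other remaining equation mentions M.
Delete trivial equation empty ≐ empty.
Decompose g/2: s(node(zero, a, Y1)) ≐ s(node(zero, a, zero)),  s(Y) ≐ s(Y1).
Decompose s/1: node(zero, a, Y1) ≐ node(zero, a, zero).
Decompose node/3: zero ≐ zero,  a ≐ a,  Y1 ≐ zero.
Delete trivial equation zero ≐ zero.
Delete trivial equation a ≐ a.
Bind Y1 := zero; substituting into the remaining equation gives: s(Y) ≐ s(zero). Substituting into the earlier binding gives M := plus(Y, zero).
Decompose s/1: Y ≐ zero.
Bind Y := zero. Substituting into the earlier binding gives M := plus(zero, zero).
MGU = { M := plus(zero, zero), Y1 := zero, Y := zero }, so M := plus(zero, zero).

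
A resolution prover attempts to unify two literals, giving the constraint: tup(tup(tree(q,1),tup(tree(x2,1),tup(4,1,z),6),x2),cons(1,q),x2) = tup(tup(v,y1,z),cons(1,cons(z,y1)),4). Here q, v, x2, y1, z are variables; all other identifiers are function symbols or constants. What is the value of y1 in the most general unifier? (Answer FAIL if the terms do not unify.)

Decompose tup/3: tup(tree(q,1),tup(tree(x2,1),tup(4,1,z),6),x2) = tup(v,y1,z),  cons(1,q) = cons(1,cons(z,y1)),  x2 = 4.
Decompose tup/3: tree(q,1) = v,  tup(tree(x2,1),tup(4,1,z),6) = y1,  x2 = z.
Bind v := tree(q,1); no other remaining equation mentions v.
Bind y1 := tup(tree(x2,1),tup(4,1,z),6); substituting into the one remaining equation that mentions y1 gives: cons(1,q) = cons(1,cons(z,tup(tree(x2,1),tup(4,1,z),6))).
Bind x2 := z; substituting into the remaining equations gives: cons(1,q) = cons(1,cons(z,tup(tree(z,1),tup(4,1,z),6))),  z = 4. Substituting into the earlier binding gives y1 := tup(tree(z,1),tup(4,1,z),6).
Decompose cons/2: 1 = 1,  q = cons(z,tup(tree(z,1),tup(4,1,z),6)).
Delete trivial equation 1 = 1.
Bind q := cons(z,tup(tree(z,1),tup(4,1,z),6)); no other remaining equation mentions q. Substituting into the earlier binding gives v := tree(cons(z,tup(tree(z,1),tup(4,1,z),6)),1).
Bind z := 4. Substituting into the earlier bindings gives v := tree(cons(4,tup(tree(4,1),tup(4,1,4),6)),1), y1 := tup(tree(4,1),tup(4,1,4),6), x2 := 4, q := cons(4,tup(tree(4,1),tup(4,1,4),6)).
MGU = { v -> tree(cons(4,tup(tree(4,1),tup(4,1,4),6)),1), y1 -> tup(tree(4,1),tup(4,1,4),6), x2 -> 4, q -> cons(4,tup(tree(4,1),tup(4,1,4),6)), z -> 4 }, so y1 -> tup(tree(4,1),tup(4,1,4),6).

tup(tree(4,1),tup(4,1,4),6)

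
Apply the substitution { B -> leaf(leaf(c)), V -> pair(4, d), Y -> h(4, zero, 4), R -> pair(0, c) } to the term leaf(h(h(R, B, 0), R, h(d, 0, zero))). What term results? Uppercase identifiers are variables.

leaf(h(h(pair(0, c), leaf(leaf(c)), 0), pair(0, c), h(d, 0, zero)))

Replace each occurrence of B with leaf(leaf(c)).
Replace each occurrence of R with pair(0, c).
Result: leaf(h(h(pair(0, c), leaf(leaf(c)), 0), pair(0, c), h(d, 0, zero))).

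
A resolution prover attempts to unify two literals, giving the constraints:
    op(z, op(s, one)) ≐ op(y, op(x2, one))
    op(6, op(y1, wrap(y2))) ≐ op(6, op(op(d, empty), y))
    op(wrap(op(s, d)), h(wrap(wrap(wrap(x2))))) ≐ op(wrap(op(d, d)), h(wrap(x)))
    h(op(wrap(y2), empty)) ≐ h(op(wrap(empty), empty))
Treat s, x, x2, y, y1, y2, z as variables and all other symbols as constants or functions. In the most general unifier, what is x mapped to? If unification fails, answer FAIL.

Decompose op/2: z ≐ y,  op(s, one) ≐ op(x2, one).
Bind z := y; no other remaining equation mentions z.
Decompose op/2: s ≐ x2,  one ≐ one.
Bind s := x2; substituting into the one remaining equation that mentions s gives: op(wrap(op(x2, d)), h(wrap(wrap(wrap(x2))))) ≐ op(wrap(op(d, d)), h(wrap(x))).
Delete trivial equation one ≐ one.
Decompose op/2: 6 ≐ 6,  op(y1, wrap(y2)) ≐ op(op(d, empty), y).
Delete trivial equation 6 ≐ 6.
Decompose op/2: y1 ≐ op(d, empty),  wrap(y2) ≐ y.
Bind y1 := op(d, empty); no other remaining equation mentions y1.
Bind y := wrap(y2); no other remaining equation mentions y. Substituting into the earlier binding gives z := wrap(y2).
Decompose op/2: wrap(op(x2, d)) ≐ wrap(op(d, d)),  h(wrap(wrap(wrap(x2)))) ≐ h(wrap(x)).
Decompose wrap/1: op(x2, d) ≐ op(d, d).
Decompose op/2: x2 ≐ d,  d ≐ d.
Bind x2 := d; substituting into the one remaining equation that mentions x2 gives: h(wrap(wrap(wrap(d)))) ≐ h(wrap(x)). Substituting into the earlier binding gives s := d.
Delete trivial equation d ≐ d.
Decompose h/1: wrap(wrap(wrap(d))) ≐ wrap(x).
Decompose wrap/1: wrap(wrap(d)) ≐ x.
Bind x := wrap(wrap(d)); no other remaining equation mentions x.
Decompose h/1: op(wrap(y2), empty) ≐ op(wrap(empty), empty).
Decompose op/2: wrap(y2) ≐ wrap(empty),  empty ≐ empty.
Decompose wrap/1: y2 ≐ empty.
Bind y2 := empty; no other remaining equation mentions y2. Substituting into the earlier bindings gives z := wrap(empty), y := wrap(empty).
Delete trivial equation empty ≐ empty.
MGU = { z ↦ wrap(empty), s ↦ d, y1 ↦ op(d, empty), y ↦ wrap(empty), x2 ↦ d, x ↦ wrap(wrap(d)), y2 ↦ empty }, so x ↦ wrap(wrap(d)).

wrap(wrap(d))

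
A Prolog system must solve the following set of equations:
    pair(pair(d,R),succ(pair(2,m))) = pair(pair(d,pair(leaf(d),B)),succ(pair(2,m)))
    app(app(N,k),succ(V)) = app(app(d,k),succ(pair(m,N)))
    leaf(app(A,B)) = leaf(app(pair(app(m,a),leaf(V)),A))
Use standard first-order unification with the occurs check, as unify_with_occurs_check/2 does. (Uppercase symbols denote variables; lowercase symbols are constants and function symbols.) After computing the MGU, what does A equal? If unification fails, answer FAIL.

pair(app(m,a),leaf(pair(m,d)))

Decompose pair/2: pair(d,R) = pair(d,pair(leaf(d),B)),  succ(pair(2,m)) = succ(pair(2,m)).
Decompose pair/2: d = d,  R = pair(leaf(d),B).
Delete trivial equation d = d.
Bind R := pair(leaf(d),B); no other remaining equation mentions R.
Delete trivial equation succ(pair(2,m)) = succ(pair(2,m)).
Decompose app/2: app(N,k) = app(d,k),  succ(V) = succ(pair(m,N)).
Decompose app/2: N = d,  k = k.
Bind N := d; substituting into the one remaining equation that mentions N gives: succ(V) = succ(pair(m,d)).
Delete trivial equation k = k.
Decompose succ/1: V = pair(m,d).
Bind V := pair(m,d); substituting into the remaining equation gives: leaf(app(A,B)) = leaf(app(pair(app(m,a),leaf(pair(m,d))),A)).
Decompose leaf/1: app(A,B) = app(pair(app(m,a),leaf(pair(m,d))),A).
Decompose app/2: A = pair(app(m,a),leaf(pair(m,d))),  B = A.
Bind A := pair(app(m,a),leaf(pair(m,d))); substituting into the remaining equation gives: B = pair(app(m,a),leaf(pair(m,d))).
Bind B := pair(app(m,a),leaf(pair(m,d))). Substituting into the earlier binding gives R := pair(leaf(d),pair(app(m,a),leaf(pair(m,d)))).
MGU = { R = pair(leaf(d),pair(app(m,a),leaf(pair(m,d)))), N = d, V = pair(m,d), A = pair(app(m,a),leaf(pair(m,d))), B = pair(app(m,a),leaf(pair(m,d))) }, so A = pair(app(m,a),leaf(pair(m,d))).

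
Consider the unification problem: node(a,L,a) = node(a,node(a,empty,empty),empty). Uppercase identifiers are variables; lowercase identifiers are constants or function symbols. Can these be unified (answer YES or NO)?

NO

Decompose node/3: a = a,  L = node(a,empty,empty),  a = empty.
Delete trivial equation a = a.
Bind L := node(a,empty,empty); no other remaining equation mentions L.
Clash: constants a and empty differ; no unifier exists.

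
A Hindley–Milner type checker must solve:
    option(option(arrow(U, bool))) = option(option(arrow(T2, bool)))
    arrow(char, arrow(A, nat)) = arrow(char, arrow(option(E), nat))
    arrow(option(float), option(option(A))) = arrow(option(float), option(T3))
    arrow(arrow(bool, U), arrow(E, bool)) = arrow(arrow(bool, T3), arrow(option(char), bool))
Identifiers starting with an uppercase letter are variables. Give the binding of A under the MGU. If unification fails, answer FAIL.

option(option(char))

Decompose option/1: option(arrow(U, bool)) = option(arrow(T2, bool)).
Decompose option/1: arrow(U, bool) = arrow(T2, bool).
Decompose arrow/2: U = T2,  bool = bool.
Bind U := T2; substituting into the one remaining equation that mentions U gives: arrow(arrow(bool, T2), arrow(E, bool)) = arrow(arrow(bool, T3), arrow(option(char), bool)).
Delete trivial equation bool = bool.
Decompose arrow/2: char = char,  arrow(A, nat) = arrow(option(E), nat).
Delete trivial equation char = char.
Decompose arrow/2: A = option(E),  nat = nat.
Bind A := option(E); substituting into the one remaining equation that mentions A gives: arrow(option(float), option(option(option(E)))) = arrow(option(float), option(T3)).
Delete trivial equation nat = nat.
Decompose arrow/2: option(float) = option(float),  option(option(option(E))) = option(T3).
Delete trivial equation option(float) = option(float).
Decompose option/1: option(option(E)) = T3.
Bind T3 := option(option(E)); substituting into the remaining equation gives: arrow(arrow(bool, T2), arrow(E, bool)) = arrow(arrow(bool, option(option(E))), arrow(option(char), bool)).
Decompose arrow/2: arrow(bool, T2) = arrow(bool, option(option(E))),  arrow(E, bool) = arrow(option(char), bool).
Decompose arrow/2: bool = bool,  T2 = option(option(E)).
Delete trivial equation bool = bool.
Bind T2 := option(option(E)); no other remaining equation mentions T2. Substituting into the earlier binding gives U := option(option(E)).
Decompose arrow/2: E = option(char),  bool = bool.
Bind E := option(char); no other remaining equation mentions E. Substituting into the earlier bindings gives U := option(option(option(char))), A := option(option(char)), T3 := option(option(option(char))), T2 := option(option(option(char))).
Delete trivial equation bool = bool.
MGU = { U -> option(option(option(char))), A -> option(option(char)), T3 -> option(option(option(char))), T2 -> option(option(option(char))), E -> option(char) }, so A -> option(option(char)).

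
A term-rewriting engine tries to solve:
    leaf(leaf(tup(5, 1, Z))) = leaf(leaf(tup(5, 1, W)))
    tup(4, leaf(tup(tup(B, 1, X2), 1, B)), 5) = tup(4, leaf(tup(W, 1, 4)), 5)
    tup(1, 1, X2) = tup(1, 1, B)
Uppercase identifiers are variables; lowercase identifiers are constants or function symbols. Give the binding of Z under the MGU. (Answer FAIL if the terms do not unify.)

tup(4, 1, 4)

Decompose leaf/1: leaf(tup(5, 1, Z)) = leaf(tup(5, 1, W)).
Decompose leaf/1: tup(5, 1, Z) = tup(5, 1, W).
Decompose tup/3: 5 = 5,  1 = 1,  Z = W.
Delete trivial equation 5 = 5.
Delete trivial equation 1 = 1.
Bind Z := W; no other remaining equation mentions Z.
Decompose tup/3: 4 = 4,  leaf(tup(tup(B, 1, X2), 1, B)) = leaf(tup(W, 1, 4)),  5 = 5.
Delete trivial equation 4 = 4.
Decompose leaf/1: tup(tup(B, 1, X2), 1, B) = tup(W, 1, 4).
Decompose tup/3: tup(B, 1, X2) = W,  1 = 1,  B = 4.
Bind W := tup(B, 1, X2); no other remaining equation mentions W. Substituting into the earlier binding gives Z := tup(B, 1, X2).
Delete trivial equation 1 = 1.
Bind B := 4; substituting into the one remaining equation that mentions B gives: tup(1, 1, X2) = tup(1, 1, 4). Substituting into the earlier bindings gives Z := tup(4, 1, X2), W := tup(4, 1, X2).
Delete trivial equation 5 = 5.
Decompose tup/3: 1 = 1,  1 = 1,  X2 = 4.
Delete trivial equation 1 = 1.
Delete trivial equation 1 = 1.
Bind X2 := 4. Substituting into the earlier bindings gives Z := tup(4, 1, 4), W := tup(4, 1, 4).
MGU = { Z -> tup(4, 1, 4), W -> tup(4, 1, 4), B -> 4, X2 -> 4 }, so Z -> tup(4, 1, 4).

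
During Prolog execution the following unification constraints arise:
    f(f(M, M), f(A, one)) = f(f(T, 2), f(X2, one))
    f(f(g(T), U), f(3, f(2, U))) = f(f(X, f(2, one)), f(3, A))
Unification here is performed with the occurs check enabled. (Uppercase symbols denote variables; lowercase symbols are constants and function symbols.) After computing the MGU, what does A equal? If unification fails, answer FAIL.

f(2, f(2, one))

Decompose f/2: f(M, M) = f(T, 2),  f(A, one) = f(X2, one).
Decompose f/2: M = T,  M = 2.
Bind M := T; substituting into the one remaining equation that mentions M gives: T = 2.
Bind T := 2; substituting into the one remaining equation that mentions T gives: f(f(g(2), U), f(3, f(2, U))) = f(f(X, f(2, one)), f(3, A)). Substituting into the earlier binding gives M := 2.
Decompose f/2: A = X2,  one = one.
Bind A := X2; substituting into the one remaining equation that mentions A gives: f(f(g(2), U), f(3, f(2, U))) = f(f(X, f(2, one)), f(3, X2)).
Delete trivial equation one = one.
Decompose f/2: f(g(2), U) = f(X, f(2, one)),  f(3, f(2, U)) = f(3, X2).
Decompose f/2: g(2) = X,  U = f(2, one).
Bind X := g(2); no other remaining equation mentions X.
Bind U := f(2, one); substituting into the remaining equation gives: f(3, f(2, f(2, one))) = f(3, X2).
Decompose f/2: 3 = 3,  f(2, f(2, one)) = X2.
Delete trivial equation 3 = 3.
Bind X2 := f(2, f(2, one)). Substituting into the earlier binding gives A := f(2, f(2, one)).
MGU = { M ↦ 2, T ↦ 2, A ↦ f(2, f(2, one)), X ↦ g(2), U ↦ f(2, one), X2 ↦ f(2, f(2, one)) }, so A ↦ f(2, f(2, one)).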